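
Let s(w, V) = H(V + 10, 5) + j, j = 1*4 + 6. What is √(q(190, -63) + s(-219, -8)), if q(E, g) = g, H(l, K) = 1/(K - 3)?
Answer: I*√210/2 ≈ 7.2457*I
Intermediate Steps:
H(l, K) = 1/(-3 + K)
j = 10 (j = 4 + 6 = 10)
s(w, V) = 21/2 (s(w, V) = 1/(-3 + 5) + 10 = 1/2 + 10 = ½ + 10 = 21/2)
√(q(190, -63) + s(-219, -8)) = √(-63 + 21/2) = √(-105/2) = I*√210/2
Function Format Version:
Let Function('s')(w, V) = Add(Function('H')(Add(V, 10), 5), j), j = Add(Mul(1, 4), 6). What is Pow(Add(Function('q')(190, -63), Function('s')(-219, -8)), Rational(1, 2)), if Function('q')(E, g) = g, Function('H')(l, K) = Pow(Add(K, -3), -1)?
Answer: Mul(Rational(1, 2), I, Pow(210, Rational(1, 2))) ≈ Mul(7.2457, I)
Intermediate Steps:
Function('H')(l, K) = Pow(Add(-3, K), -1)
j = 10 (j = Add(4, 6) = 10)
Function('s')(w, V) = Rational(21, 2) (Function('s')(w, V) = Add(Pow(Add(-3, 5), -1), 10) = Add(Pow(2, -1), 10) = Add(Rational(1, 2), 10) = Rational(21, 2))
Pow(Add(Function('q')(190, -63), Function('s')(-219, -8)), Rational(1, 2)) = Pow(Add(-63, Rational(21, 2)), Rational(1, 2)) = Pow(Rational(-105, 2), Rational(1, 2)) = Mul(Rational(1, 2), I, Pow(210, Rational(1, 2)))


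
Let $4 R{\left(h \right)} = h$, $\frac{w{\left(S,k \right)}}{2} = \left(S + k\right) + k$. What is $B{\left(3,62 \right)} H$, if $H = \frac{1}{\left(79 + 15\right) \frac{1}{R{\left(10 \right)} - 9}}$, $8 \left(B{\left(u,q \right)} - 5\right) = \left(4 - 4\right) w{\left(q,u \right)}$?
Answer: $- \frac{65}{188} \approx -0.34574$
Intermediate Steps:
$w{\left(S,k \right)} = 2 S + 4 k$ ($w{\left(S,k \right)} = 2 \left(\left(S + k\right) + k\right) = 2 \left(S + 2 k\right) = 2 S + 4 k$)
$B{\left(u,q \right)} = 5$ ($B{\left(u,q \right)} = 5 + \frac{\left(4 - 4\right) \left(2 q + 4 u\right)}{8} = 5 + \frac{0 \left(2 q + 4 u\right)}{8} = 5 + \frac{1}{8} \cdot 0 = 5 + 0 = 5$)
$R{\left(h \right)} = \frac{h}{4}$
$H = - \frac{13}{188}$ ($H = \frac{1}{\left(79 + 15\right) \frac{1}{\frac{1}{4} \cdot 10 - 9}} = \frac{1}{94 \frac{1}{\frac{5}{2} - 9}} = \frac{1}{94 \frac{1}{- \frac{13}{2}}} = \frac{1}{94 \left(- \frac{2}{13}\right)} = \frac{1}{- \frac{188}{13}} = - \frac{13}{188} \approx -0.069149$)
$B{\left(3,62 \right)} H = 5 \left(- \frac{13}{188}\right) = - \frac{65}{188}$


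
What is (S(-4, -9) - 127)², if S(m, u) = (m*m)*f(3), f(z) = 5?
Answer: 2209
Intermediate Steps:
S(m, u) = 5*m² (S(m, u) = (m*m)*5 = m²*5 = 5*m²)
(S(-4, -9) - 127)² = (5*(-4)² - 127)² = (5*16 - 127)² = (80 - 127)² = (-47)² = 2209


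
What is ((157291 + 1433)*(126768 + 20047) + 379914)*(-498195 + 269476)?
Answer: -5329940402289306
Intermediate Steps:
((157291 + 1433)*(126768 + 20047) + 379914)*(-498195 + 269476) = (158724*146815 + 379914)*(-228719) = (23303064060 + 379914)*(-228719) = 23303443974*(-228719) = -5329940402289306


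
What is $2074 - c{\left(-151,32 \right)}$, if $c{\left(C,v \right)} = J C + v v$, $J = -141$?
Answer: $-20241$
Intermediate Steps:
$c{\left(C,v \right)} = v^{2} - 141 C$ ($c{\left(C,v \right)} = - 141 C + v v = - 141 C + v^{2} = v^{2} - 141 C$)
$2074 - c{\left(-151,32 \right)} = 2074 - \left(32^{2} - -21291\right) = 2074 - \left(1024 + 21291\right) = 2074 - 22315 = -20241$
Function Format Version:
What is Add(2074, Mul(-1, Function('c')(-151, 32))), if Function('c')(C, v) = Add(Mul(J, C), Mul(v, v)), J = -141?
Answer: -20241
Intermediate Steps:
Function('c')(C, v) = Add(Pow(v, 2), Mul(-141, C)) (Function('c')(C, v) = Add(Mul(-141, C), Mul(v, v)) = Add(Mul(-141, C), Pow(v, 2)) = Add(Pow(v, 2), Mul(-141, C)))
Add(2074, Mul(-1, Function('c')(-151, 32))) = Add(2074, Mul(-1, Add(Pow(32, 2), Mul(-141, -151)))) = Add(2074, Mul(-1, Add(1024, 21291))) = Add(2074, Mul(-1, 22315)) = Add(2074, -22315) = -20241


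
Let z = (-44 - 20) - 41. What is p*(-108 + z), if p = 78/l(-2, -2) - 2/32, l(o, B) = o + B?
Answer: 66669/16 ≈ 4166.8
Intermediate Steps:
l(o, B) = B + o
z = -105 (z = -64 - 41 = -105)
p = -313/16 (p = 78/(-2 - 2) - 2/32 = 78/(-4) - 2*1/32 = 78*(-¼) - 1/16 = -39/2 - 1/16 = -313/16 ≈ -19.563)
p*(-108 + z) = -313*(-108 - 105)/16 = -313/16*(-213) = 66669/16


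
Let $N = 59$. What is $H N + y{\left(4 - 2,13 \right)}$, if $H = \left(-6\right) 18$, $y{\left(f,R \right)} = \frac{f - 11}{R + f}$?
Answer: $- \frac{31863}{5} \approx -6372.6$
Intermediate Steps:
$y{\left(f,R \right)} = \frac{-11 + f}{R + f}$
$H = -108$
$H N + y{\left(4 - 2,13 \right)} = \left(-108\right) 59 + \frac{-11 + \left(4 - 2\right)}{13 + \left(4 - 2\right)} = -6372 + \frac{-11 + 2}{13 + 2} = -6372 + \frac{1}{15} \left(-9\right) = -6372 - \frac{3}{5} = - \frac{31863}{5}$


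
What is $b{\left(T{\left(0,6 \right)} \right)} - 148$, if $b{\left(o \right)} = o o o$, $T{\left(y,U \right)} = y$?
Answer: $-148$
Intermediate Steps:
$b{\left(o \right)} = o^{3}$ ($b{\left(o \right)} = o^{2} o = o^{3}$)
$b{\left(T{\left(0,6 \right)} \right)} - 148 = 0^{3} - 148 = 0 - 148 = -148$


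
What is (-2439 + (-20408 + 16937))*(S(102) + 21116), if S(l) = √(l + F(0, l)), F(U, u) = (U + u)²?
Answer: -124795560 - 5910*√10506 ≈ -1.2540e+8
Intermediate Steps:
S(l) = √(l + l²) (S(l) = √(l + (0 + l)²) = √(l + l²))
(-2439 + (-20408 + 16937))*(S(102) + 21116) = (-2439 + (-20408 + 16937))*(√(102*(1 + 102)) + 21116) = (-2439 - 3471)*(√(102*103) + 21116) = -5910*(√10506 + 21116) = -5910*(21116 + √10506) = -124795560 - 5910*√10506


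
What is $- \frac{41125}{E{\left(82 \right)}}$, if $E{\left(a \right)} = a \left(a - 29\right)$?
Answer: $- \frac{41125}{4346} \approx -9.4627$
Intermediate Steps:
$E{\left(a \right)} = a \left(-29 + a\right)$
$- \frac{41125}{E{\left(82 \right)}} = - \frac{41125}{82 \left(-29 + 82\right)} = - \frac{41125}{82 \cdot 53} = - \frac{41125}{4346}$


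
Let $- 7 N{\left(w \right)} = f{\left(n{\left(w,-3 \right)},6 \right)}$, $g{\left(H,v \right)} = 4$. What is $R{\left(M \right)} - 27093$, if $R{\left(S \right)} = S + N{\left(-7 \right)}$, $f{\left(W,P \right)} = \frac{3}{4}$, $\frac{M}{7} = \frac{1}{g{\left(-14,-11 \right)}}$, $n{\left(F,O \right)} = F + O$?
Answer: $- \frac{379279}{14} \approx -27091.0$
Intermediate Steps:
$M = \frac{7}{4} \approx 1.75$
$f{\left(W,P \right)} = \frac{3}{4}$ ($f{\left(W,P \right)} = 3 \cdot \frac{1}{4} = \frac{3}{4}$)
$N{\left(w \right)} = - \frac{3}{28}$ ($N{\left(w \right)} = \left(- \frac{1}{7}\right) \frac{3}{4} = - \frac{3}{28}$)
$R{\left(S \right)} = - \frac{3}{28} + S$ ($R{\left(S \right)} = S - \frac{3}{28} = - \frac{3}{28} + S$)
$R{\left(M \right)} - 27093 = \left(- \frac{3}{28} + \frac{7}{4}\right) - 27093 = \frac{23}{14} - 27093 = - \frac{379279}{14}$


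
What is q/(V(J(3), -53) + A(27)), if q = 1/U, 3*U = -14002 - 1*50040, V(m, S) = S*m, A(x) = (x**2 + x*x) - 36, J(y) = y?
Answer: -1/26961682 ≈ -3.7090e-8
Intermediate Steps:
A(x) = -36 + 2*x**2 (A(x) = (x**2 + x**2) - 36 = 2*x**2 - 36 = -36 + 2*x**2)
U = -64042/3 (U = (-14002 - 1*50040)/3 = (-14002 - 50040)/3 = (1/3)*(-64042) = -64042/3 ≈ -21347.)
q = -3/64042 (q = 1/(-64042/3) = -3/64042 ≈ -4.6844e-5)
q/(V(J(3), -53) + A(27)) = -3/(64042*(-53*3 + (-36 + 2*27**2))) = -3/(64042*(-159 + (-36 + 2*729))) = -3/(64042*(-159 + (-36 + 1458))) = -3/(64042*(-159 + 1422)) = -3/64042/1263 = -3/64042*1/1263 = -1/26961682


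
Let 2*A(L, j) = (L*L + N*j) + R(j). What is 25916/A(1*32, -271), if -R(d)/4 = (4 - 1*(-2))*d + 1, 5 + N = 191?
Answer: -25916/21441 ≈ -1.2087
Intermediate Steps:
N = 186 (N = -5 + 191 = 186)
R(d) = -4 - 24*d (R(d) = -4*((4 - 1*(-2))*d + 1) = -4*((4 + 2)*d + 1) = -4*(6*d + 1) = -4*(1 + 6*d) = -4 - 24*d)
A(L, j) = -2 + L²/2 + 81*j (A(L, j) = ((L*L + 186*j) + (-4 - 24*j))/2 = ((L² + 186*j) + (-4 - 24*j))/2 = (-4 + L² + 162*j)/2 = -2 + L²/2 + 81*j)
25916/A(1*32, -271) = 25916/(-2 + (1*32)²/2 + 81*(-271)) = 25916/(-2 + (½)*32² - 21951) = 25916/(-2 + (½)*1024 - 21951) = 25916/(-2 + 512 - 21951) = 25916/(-21441) = 25916*(-1/21441) = -25916/21441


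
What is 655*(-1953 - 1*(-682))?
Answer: -832505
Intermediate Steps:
655*(-1953 - 1*(-682)) = 655*(-1953 + 682) = 655*(-1271) = -832505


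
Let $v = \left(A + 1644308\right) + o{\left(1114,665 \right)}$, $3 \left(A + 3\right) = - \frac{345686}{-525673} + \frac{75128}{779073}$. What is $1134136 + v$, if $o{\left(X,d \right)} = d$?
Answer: $\frac{179707676624723276}{64663838073} \approx 2.7791 \cdot 10^{6}$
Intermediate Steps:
$A = - \frac{177738493681}{64663838073}$ ($A = -3 + \frac{- \frac{345686}{-525673} + \frac{75128}{779073}}{3} = -3 + \frac{\left(-345686\right) \left(- \frac{1}{525673}\right) + 75128 \cdot \frac{1}{779073}}{3} = -3 + \frac{\frac{18194}{27667} + \frac{75128}{779073}}{3} = -3 + \frac{1}{3} \cdot \frac{16253020538}{21554612691} = -3 + \frac{16253020538}{64663838073} = - \frac{177738493681}{64663838073} \approx -2.7487$)
$v = \frac{106370089967963348}{64663838073}$ ($v = \left(- \frac{177738493681}{64663838073} + 1644308\right) + 665 = \frac{106327088515644803}{64663838073} + 665 = \frac{106370089967963348}{64663838073} \approx 1.645 \cdot 10^{6}$)
$1134136 + v = 1134136 + \frac{106370089967963348}{64663838073} = \frac{179707676624723276}{64663838073}$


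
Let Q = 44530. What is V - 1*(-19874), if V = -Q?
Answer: -24656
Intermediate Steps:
V = -44530 (V = -1*44530 = -44530)
V - 1*(-19874) = -44530 - 1*(-19874) = -44530 + 19874 = -24656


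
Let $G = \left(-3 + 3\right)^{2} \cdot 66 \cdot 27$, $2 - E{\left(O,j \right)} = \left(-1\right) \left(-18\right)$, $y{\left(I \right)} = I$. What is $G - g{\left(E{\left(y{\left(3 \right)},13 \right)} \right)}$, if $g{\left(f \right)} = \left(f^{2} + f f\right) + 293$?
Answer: $-805$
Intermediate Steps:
$E{\left(O,j \right)} = -16$ ($E{\left(O,j \right)} = 2 - \left(-1\right) \left(-18\right) = 2 - 18 = -16$)
$G = 0$ ($G = 0^{2} \cdot 66 \cdot 27 = 0 \cdot 66 \cdot 27 = 0 \cdot 27 = 0$)
$g{\left(f \right)} = 293 + 2 f^{2}$ ($g{\left(f \right)} = \left(f^{2} + f^{2}\right) + 293 = 2 f^{2} + 293 = 293 + 2 f^{2}$)
$G - g{\left(E{\left(y{\left(3 \right)},13 \right)} \right)} = 0 - \left(293 + 2 \left(-16\right)^{2}\right) = 0 - \left(293 + 2 \cdot 256\right) = 0 - \left(293 + 512\right) = 0 - 805 = -805$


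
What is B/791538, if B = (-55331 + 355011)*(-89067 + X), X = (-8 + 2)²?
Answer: -4446801680/131923 ≈ -33708.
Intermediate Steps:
X = 36 (X = (-6)² = 36)
B = -26680810080 (B = (-55331 + 355011)*(-89067 + 36) = 299680*(-89031) = -26680810080)
B/791538 = -26680810080/791538 = -26680810080*1/791538 = -4446801680/131923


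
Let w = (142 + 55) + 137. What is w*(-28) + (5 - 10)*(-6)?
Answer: -9322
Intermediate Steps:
w = 334 (w = 197 + 137 = 334)
w*(-28) + (5 - 10)*(-6) = 334*(-28) + (5 - 10)*(-6) = -9352 - 5*(-6) = -9352 + 30 = -9322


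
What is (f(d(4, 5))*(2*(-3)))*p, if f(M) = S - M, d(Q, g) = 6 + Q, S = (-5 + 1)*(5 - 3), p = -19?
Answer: -2052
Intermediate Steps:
S = -8 (S = -4*2 = -8)
f(M) = -8 - M
(f(d(4, 5))*(2*(-3)))*p = ((-8 - (6 + 4))*(2*(-3)))*(-19) = ((-8 - 1*10)*(-6))*(-19) = ((-8 - 10)*(-6))*(-19) = -18*(-6)*(-19) = 108*(-19) = -2052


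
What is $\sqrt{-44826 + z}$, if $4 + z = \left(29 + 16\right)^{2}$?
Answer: $i \sqrt{42805} \approx 206.89 i$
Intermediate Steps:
$z = 2021$ ($z = -4 + \left(29 + 16\right)^{2} = -4 + 45^{2} = -4 + 2025 = 2021$)
$\sqrt{-44826 + z} = \sqrt{-44826 + 2021} = \sqrt{-42805} = i \sqrt{42805}$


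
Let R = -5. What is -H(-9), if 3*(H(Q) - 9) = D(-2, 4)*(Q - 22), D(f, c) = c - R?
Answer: 84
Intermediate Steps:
D(f, c) = 5 + c (D(f, c) = c - 1*(-5) = c + 5 = 5 + c)
H(Q) = -57 + 3*Q (H(Q) = 9 + ((5 + 4)*(Q - 22))/3 = 9 + (9*(-22 + Q))/3 = 9 + (-198 + 9*Q)/3 = 9 + (-66 + 3*Q) = -57 + 3*Q)
-H(-9) = -(-57 + 3*(-9)) = -(-57 - 27) = -1*(-84) = 84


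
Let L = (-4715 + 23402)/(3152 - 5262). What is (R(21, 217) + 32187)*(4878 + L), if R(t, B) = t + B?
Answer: 66626196105/422 ≈ 1.5788e+8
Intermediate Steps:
R(t, B) = B + t
L = -18687/2110 (L = 18687/(-2110) = 18687*(-1/2110) = -18687/2110 ≈ -8.8564)
(R(21, 217) + 32187)*(4878 + L) = ((217 + 21) + 32187)*(4878 - 18687/2110) = (238 + 32187)*(10273893/2110) = 32425*(10273893/2110) = 66626196105/422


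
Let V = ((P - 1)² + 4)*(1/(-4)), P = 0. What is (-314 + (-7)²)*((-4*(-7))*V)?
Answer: 9275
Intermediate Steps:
V = -5/4 (V = ((0 - 1)² + 4)*(1/(-4)) = ((-1)² + 4)*(1*(-¼)) = (1 + 4)*(-¼) = 5*(-¼) = -5/4 ≈ -1.2500)
(-314 + (-7)²)*((-4*(-7))*V) = (-314 + (-7)²)*(-4*(-7)*(-5/4)) = (-314 + 49)*(28*(-5/4)) = -265*(-35) = 9275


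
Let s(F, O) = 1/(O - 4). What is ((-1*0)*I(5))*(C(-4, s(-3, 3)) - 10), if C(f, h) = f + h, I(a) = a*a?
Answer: 0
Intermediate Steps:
I(a) = a**2
s(F, O) = 1/(-4 + O)
((-1*0)*I(5))*(C(-4, s(-3, 3)) - 10) = (-1*0*5**2)*((-4 + 1/(-4 + 3)) - 10) = (0*25)*((-4 + 1/(-1)) - 10) = 0*((-4 - 1) - 10) = 0*(-5 - 10) = 0*(-15) = 0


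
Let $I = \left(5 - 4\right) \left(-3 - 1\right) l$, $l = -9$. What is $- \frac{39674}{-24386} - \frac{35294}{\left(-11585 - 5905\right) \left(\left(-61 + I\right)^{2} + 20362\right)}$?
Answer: $\frac{3640925865526}{2237797323795} \approx 1.627$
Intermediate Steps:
$I = 36$ ($I = \left(5 - 4\right) \left(-3 - 1\right) \left(-9\right) = 1 \left(-4\right) \left(-9\right) = \left(-4\right) \left(-9\right) = 36$)
$- \frac{39674}{-24386} - \frac{35294}{\left(-11585 - 5905\right) \left(\left(-61 + I\right)^{2} + 20362\right)} = - \frac{39674}{-24386} - \frac{35294}{\left(-11585 - 5905\right) \left(\left(-61 + 36\right)^{2} + 20362\right)} = \left(-39674\right) \left(- \frac{1}{24386}\right) - \frac{35294}{\left(-17490\right) \left(\left(-25\right)^{2} + 20362\right)} = \frac{19837}{12193} - \frac{35294}{\left(-17490\right) \left(625 + 20362\right)} = \frac{19837}{12193} - \frac{35294}{\left(-17490\right) 20987} = \frac{19837}{12193} - \frac{35294}{-367062630} = \frac{19837}{12193} - - \frac{17647}{183531315} = \frac{19837}{12193} + \frac{17647}{183531315} = \frac{3640925865526}{2237797323795}$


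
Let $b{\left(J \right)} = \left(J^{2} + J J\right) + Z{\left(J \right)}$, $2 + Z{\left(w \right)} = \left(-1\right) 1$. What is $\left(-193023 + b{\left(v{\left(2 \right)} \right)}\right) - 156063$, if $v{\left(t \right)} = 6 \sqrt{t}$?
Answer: $-348945$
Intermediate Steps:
$Z{\left(w \right)} = -3$ ($Z{\left(w \right)} = -2 - 1 = -3$)
$b{\left(J \right)} = -3 + 2 J^{2}$ ($b{\left(J \right)} = \left(J^{2} + J J\right) - 3 = \left(J^{2} + J^{2}\right) - 3 = 2 J^{2} - 3 = -3 + 2 J^{2}$)
$\left(-193023 + b{\left(v{\left(2 \right)} \right)}\right) - 156063 = \left(-193023 - \left(3 - 2 \left(6 \sqrt{2}\right)^{2}\right)\right) - 156063 = \left(-193023 + \left(-3 + 2 \cdot 72\right)\right) - 156063 = \left(-193023 + \left(-3 + 144\right)\right) - 156063 = \left(-193023 + 141\right) - 156063 = -192882 - 156063 = -348945$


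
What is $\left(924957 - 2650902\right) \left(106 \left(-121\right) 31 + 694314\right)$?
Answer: $-512101689060$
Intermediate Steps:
$\left(924957 - 2650902\right) \left(106 \left(-121\right) 31 + 694314\right) = - 1725945 \left(\left(-12826\right) 31 + 694314\right) = - 1725945 \left(-397606 + 694314\right) = \left(-1725945\right) 296708 = -512101689060$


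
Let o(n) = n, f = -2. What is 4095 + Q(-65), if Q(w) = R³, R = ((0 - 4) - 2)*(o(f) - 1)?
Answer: 9927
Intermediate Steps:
R = 18 (R = ((0 - 4) - 2)*(-2 - 1) = (-4 - 2)*(-3) = -6*(-3) = 18)
Q(w) = 5832 (Q(w) = 18³ = 5832)
4095 + Q(-65) = 4095 + 5832 = 9927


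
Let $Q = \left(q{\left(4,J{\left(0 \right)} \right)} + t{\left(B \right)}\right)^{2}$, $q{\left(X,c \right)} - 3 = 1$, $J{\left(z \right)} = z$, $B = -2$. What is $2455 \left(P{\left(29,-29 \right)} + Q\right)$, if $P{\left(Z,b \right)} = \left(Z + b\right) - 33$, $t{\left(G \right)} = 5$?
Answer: $117840$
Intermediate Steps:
$P{\left(Z,b \right)} = -33 + Z + b$
$q{\left(X,c \right)} = 4$ ($q{\left(X,c \right)} = 3 + 1 = 4$)
$Q = 81$ ($Q = \left(4 + 5\right)^{2} = 9^{2} = 81$)
$2455 \left(P{\left(29,-29 \right)} + Q\right) = 2455 \left(\left(-33 + 29 - 29\right) + 81\right) = 2455 \left(-33 + 81\right) = 2455 \cdot 48 = 117840$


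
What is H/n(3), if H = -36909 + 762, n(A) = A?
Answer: -12049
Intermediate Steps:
H = -36147
H/n(3) = -36147/3 = -36147*⅓ = -12049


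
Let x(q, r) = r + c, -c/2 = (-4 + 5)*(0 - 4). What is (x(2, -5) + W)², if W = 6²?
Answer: 1521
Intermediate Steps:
c = 8 (c = -2*(-4 + 5)*(0 - 4) = -2*(-4) = 8)
x(q, r) = 8 + r (x(q, r) = r + 8 = 8 + r)
W = 36
(x(2, -5) + W)² = ((8 - 5) + 36)² = (3 + 36)² = 39² = 1521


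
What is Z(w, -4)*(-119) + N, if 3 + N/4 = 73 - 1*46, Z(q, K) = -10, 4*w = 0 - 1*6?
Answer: 1286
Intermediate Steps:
w = -3/2 (w = (0 - 1*6)/4 = (0 - 6)/4 = (1/4)*(-6) = -3/2 ≈ -1.5000)
N = 96 (N = -12 + 4*(73 - 1*46) = -12 + 4*(73 - 46) = -12 + 4*27 = -12 + 108 = 96)
Z(w, -4)*(-119) + N = -10*(-119) + 96 = 1190 + 96 = 1286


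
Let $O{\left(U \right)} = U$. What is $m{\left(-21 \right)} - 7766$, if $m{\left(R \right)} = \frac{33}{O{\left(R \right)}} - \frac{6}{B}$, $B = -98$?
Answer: $- \frac{380608}{49} \approx -7767.5$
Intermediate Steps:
$m{\left(R \right)} = \frac{3}{49} + \frac{33}{R}$ ($m{\left(R \right)} = \frac{33}{R} - \frac{6}{-98} = \frac{33}{R} - - \frac{3}{49} = \frac{33}{R} + \frac{3}{49} = \frac{3}{49} + \frac{33}{R}$)
$m{\left(-21 \right)} - 7766 = \left(\frac{3}{49} + \frac{33}{-21}\right) - 7766 = \left(\frac{3}{49} + 33 \left(- \frac{1}{21}\right)\right) - 7766 = \left(\frac{3}{49} - \frac{11}{7}\right) - 7766 = - \frac{74}{49} - 7766 = - \frac{380608}{49}$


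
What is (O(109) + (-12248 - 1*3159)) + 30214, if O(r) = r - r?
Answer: 14807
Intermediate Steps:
O(r) = 0
(O(109) + (-12248 - 1*3159)) + 30214 = (0 + (-12248 - 1*3159)) + 30214 = (0 + (-12248 - 3159)) + 30214 = (0 - 15407) + 30214 = -15407 + 30214 = 14807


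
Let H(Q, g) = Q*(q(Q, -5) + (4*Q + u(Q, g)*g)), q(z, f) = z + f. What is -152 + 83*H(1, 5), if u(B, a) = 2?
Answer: 678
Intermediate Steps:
q(z, f) = f + z
H(Q, g) = Q*(-5 + 2*g + 5*Q) (H(Q, g) = Q*((-5 + Q) + (4*Q + 2*g)) = Q*((-5 + Q) + (2*g + 4*Q)) = Q*(-5 + 2*g + 5*Q))
-152 + 83*H(1, 5) = -152 + 83*(1*(-5 + 2*5 + 5*1)) = -152 + 83*(1*(-5 + 10 + 5)) = -152 + 83*(1*10) = -152 + 83*10 = -152 + 830 = 678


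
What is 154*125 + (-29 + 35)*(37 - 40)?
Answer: 19232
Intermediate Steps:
154*125 + (-29 + 35)*(37 - 40) = 19250 + 6*(-3) = 19250 - 18 = 19232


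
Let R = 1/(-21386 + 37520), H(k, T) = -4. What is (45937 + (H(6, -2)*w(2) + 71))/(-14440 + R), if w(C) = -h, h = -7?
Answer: -741841320/232974959 ≈ -3.1842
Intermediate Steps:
R = 1/16134 ≈ 6.1981e-5
w(C) = 7 (w(C) = -1*(-7) = 7)
(45937 + (H(6, -2)*w(2) + 71))/(-14440 + R) = (45937 + (-4*7 + 71))/(-14440 + 1/16134) = (45937 + (-28 + 71))/(-232974959/16134) = (45937 + 43)*(-16134/232974959) = 45980*(-16134/232974959) = -741841320/232974959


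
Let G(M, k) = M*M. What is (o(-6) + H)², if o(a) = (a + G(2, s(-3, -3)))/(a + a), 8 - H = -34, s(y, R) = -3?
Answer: 64009/36 ≈ 1778.0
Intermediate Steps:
H = 42 (H = 8 - 1*(-34) = 8 + 34 = 42)
G(M, k) = M²
o(a) = (4 + a)/(2*a) (o(a) = (a + 2²)/(a + a) = (a + 4)/((2*a)) = (4 + a)*(1/(2*a)) = (4 + a)/(2*a))
(o(-6) + H)² = ((½)*(4 - 6)/(-6) + 42)² = ((½)*(-⅙)*(-2) + 42)² = (⅙ + 42)² = (253/6)² = 64009/36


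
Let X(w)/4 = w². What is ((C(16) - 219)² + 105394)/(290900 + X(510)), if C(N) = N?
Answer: 146603/1331300 ≈ 0.11012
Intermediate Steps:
X(w) = 4*w²
((C(16) - 219)² + 105394)/(290900 + X(510)) = ((16 - 219)² + 105394)/(290900 + 4*510²) = ((-203)² + 105394)/(290900 + 4*260100) = (41209 + 105394)/(290900 + 1040400) = 146603/1331300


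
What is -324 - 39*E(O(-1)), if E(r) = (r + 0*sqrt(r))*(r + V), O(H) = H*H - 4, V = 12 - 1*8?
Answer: -207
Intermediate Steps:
V = 4 (V = 12 - 8 = 4)
O(H) = -4 + H**2 (O(H) = H**2 - 4 = -4 + H**2)
E(r) = r*(4 + r) (E(r) = (r + 0*sqrt(r))*(r + 4) = (r + 0)*(4 + r) = r*(4 + r))
-324 - 39*E(O(-1)) = -324 - 39*(-4 + (-1)**2)*(4 + (-4 + (-1)**2)) = -324 - 39*(-4 + 1)*(4 + (-4 + 1)) = -324 - (-117)*(4 - 3) = -324 - (-117) = -324 - 39*(-3) = -324 + 117 = -207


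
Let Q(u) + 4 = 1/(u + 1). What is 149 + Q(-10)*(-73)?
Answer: 4042/9 ≈ 449.11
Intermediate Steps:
Q(u) = -4 + 1/(1 + u) (Q(u) = -4 + 1/(u + 1) = -4 + 1/(1 + u))
149 + Q(-10)*(-73) = 149 + ((-3 - 4*(-10))/(1 - 10))*(-73) = 149 + ((-3 + 40)/(-9))*(-73) = 149 - 1/9*37*(-73) = 149 - 37/9*(-73) = 149 + 2701/9 = 4042/9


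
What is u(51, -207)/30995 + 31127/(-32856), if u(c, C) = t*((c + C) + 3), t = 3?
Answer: -979862269/1018371720 ≈ -0.96218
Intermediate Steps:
u(c, C) = 9 + 3*C + 3*c (u(c, C) = 3*((c + C) + 3) = 3*((C + c) + 3) = 3*(3 + C + c) = 9 + 3*C + 3*c)
u(51, -207)/30995 + 31127/(-32856) = (9 + 3*(-207) + 3*51)/30995 + 31127/(-32856) = (9 - 621 + 153)*(1/30995) + 31127*(-1/32856) = -459*1/30995 - 31127/32856 = -459/30995 - 31127/32856 = -979862269/1018371720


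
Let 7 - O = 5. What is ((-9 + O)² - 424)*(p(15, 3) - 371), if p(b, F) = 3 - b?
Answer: 143625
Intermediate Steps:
O = 2 (O = 7 - 1*5 = 7 - 5 = 2)
((-9 + O)² - 424)*(p(15, 3) - 371) = ((-9 + 2)² - 424)*((3 - 1*15) - 371) = ((-7)² - 424)*((3 - 15) - 371) = (49 - 424)*(-12 - 371) = -375*(-383) = 143625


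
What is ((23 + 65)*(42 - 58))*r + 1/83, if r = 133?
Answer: -15542911/83 ≈ -1.8726e+5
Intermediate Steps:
((23 + 65)*(42 - 58))*r + 1/83 = ((23 + 65)*(42 - 58))*133 + 1/83 = (88*(-16))*133 + 1/83 = -1408*133 + 1/83 = -187264 + 1/83 = -15542911/83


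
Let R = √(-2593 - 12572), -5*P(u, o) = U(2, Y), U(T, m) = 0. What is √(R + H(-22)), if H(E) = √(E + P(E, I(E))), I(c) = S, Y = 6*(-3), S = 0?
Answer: √I*√(√22 + 3*√1685) ≈ 7.9949 + 7.9949*I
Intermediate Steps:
Y = -18
I(c) = 0
P(u, o) = 0 (P(u, o) = -⅕*0 = 0)
H(E) = √E (H(E) = √(E + 0) = √E)
R = 3*I*√1685 (R = √(-15165) = 3*I*√1685 ≈ 123.15*I)
√(R + H(-22)) = √(3*I*√1685 + √(-22)) = √(3*I*√1685 + I*√22) = √(I*√22 + 3*I*√1685)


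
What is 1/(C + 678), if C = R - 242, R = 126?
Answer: 1/562 ≈ 0.0017794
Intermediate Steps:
C = -116 (C = 126 - 242 = -116)
1/(C + 678) = 1/(-116 + 678) = 1/562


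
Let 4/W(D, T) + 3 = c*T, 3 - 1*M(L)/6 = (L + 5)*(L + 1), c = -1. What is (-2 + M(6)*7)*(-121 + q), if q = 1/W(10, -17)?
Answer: 365425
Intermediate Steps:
M(L) = 18 - 6*(1 + L)*(5 + L) (M(L) = 18 - 6*(L + 5)*(L + 1) = 18 - 6*(5 + L)*(1 + L) = 18 - 6*(1 + L)*(5 + L))
W(D, T) = 4/(-3 - T)
q = 7/2 (q = 1/(4/(-3 - 1*(-17))) = 1/(4/(-3 + 17)) = 1/(4/14) = 1/(4*(1/14)) = 1/(2/7) = 7/2 ≈ 3.5000)
(-2 + M(6)*7)*(-121 + q) = (-2 + (-12 - 36*6 - 6*6²)*7)*(-121 + 7/2) = (-2 + (-12 - 216 - 6*36)*7)*(-235/2) = (-2 + (-12 - 216 - 216)*7)*(-235/2) = (-2 - 444*7)*(-235/2) = (-2 - 3108)*(-235/2) = -3110*(-235/2) = 365425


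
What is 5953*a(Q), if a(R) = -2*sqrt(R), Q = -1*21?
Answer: -11906*I*sqrt(21) ≈ -54560.0*I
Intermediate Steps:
Q = -21
5953*a(Q) = 5953*(-2*I*sqrt(21)) = -11906*I*sqrt(21)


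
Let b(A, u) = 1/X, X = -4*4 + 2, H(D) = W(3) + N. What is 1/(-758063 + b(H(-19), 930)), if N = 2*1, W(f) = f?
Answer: -14/10612883 ≈ -1.3192e-6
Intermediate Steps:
N = 2
H(D) = 5 (H(D) = 3 + 2 = 5)
X = -14 (X = -16 + 2 = -14)
b(A, u) = -1/14 (b(A, u) = 1/(-14) = -1/14)
1/(-758063 + b(H(-19), 930)) = 1/(-758063 - 1/14) = 1/(-10612883/14) = -14/10612883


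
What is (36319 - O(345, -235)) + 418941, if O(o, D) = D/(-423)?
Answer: 4097335/9 ≈ 4.5526e+5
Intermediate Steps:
O(o, D) = -D/423 (O(o, D) = D*(-1/423) = -D/423)
(36319 - O(345, -235)) + 418941 = (36319 - (-1)*(-235)/423) + 418941 = (36319 - 1*5/9) + 418941 = (36319 - 5/9) + 418941 = 326866/9 + 418941 = 4097335/9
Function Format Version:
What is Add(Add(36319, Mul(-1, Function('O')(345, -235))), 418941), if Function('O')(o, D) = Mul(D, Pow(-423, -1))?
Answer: Rational(4097335, 9) ≈ 4.5526e+5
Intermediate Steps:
Function('O')(o, D) = Mul(Rational(-1, 423), D) (Function('O')(o, D) = Mul(D, Rational(-1, 423)) = Mul(Rational(-1, 423), D))
Add(Add(36319, Mul(-1, Function('O')(345, -235))), 418941) = Add(Add(36319, Mul(-1, Mul(Rational(-1, 423), -235))), 418941) = Add(Add(36319, Mul(-1, Rational(5, 9))), 418941) = Add(Add(36319, Rational(-5, 9)), 418941) = Add(Rational(326866, 9), 418941) = Rational(4097335, 9)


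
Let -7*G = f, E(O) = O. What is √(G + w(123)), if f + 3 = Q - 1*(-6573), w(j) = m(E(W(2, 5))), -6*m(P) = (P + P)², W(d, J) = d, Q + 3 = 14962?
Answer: I*√1357503/21 ≈ 55.482*I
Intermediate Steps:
Q = 14959 (Q = -3 + 14962 = 14959)
m(P) = -2*P²/3 (m(P) = -(P + P)²/6 = -4*P²/6 = -2*P²/3)
w(j) = -8/3 (w(j) = -⅔*2² = -⅔*4 = -8/3)
f = 21529 (f = -3 + (14959 - 1*(-6573)) = -3 + (14959 + 6573) = -3 + 21532 = 21529)
G = -21529/7 (G = -⅐*21529 = -21529/7 ≈ -3075.6)
√(G + w(123)) = √(-21529/7 - 8/3) = √(-64643/21) = I*√1357503/21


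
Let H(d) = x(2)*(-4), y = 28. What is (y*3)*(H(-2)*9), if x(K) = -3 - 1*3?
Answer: 18144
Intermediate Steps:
x(K) = -6 (x(K) = -3 - 3 = -6)
H(d) = 24 (H(d) = -6*(-4) = 24)
(y*3)*(H(-2)*9) = (28*3)*(24*9) = 84*216 = 18144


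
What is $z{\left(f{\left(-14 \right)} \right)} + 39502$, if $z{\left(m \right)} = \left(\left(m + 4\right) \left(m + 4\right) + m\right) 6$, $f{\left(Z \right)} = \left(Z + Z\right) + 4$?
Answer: $41758$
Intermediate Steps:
$f{\left(Z \right)} = 4 + 2 Z$ ($f{\left(Z \right)} = 2 Z + 4 = 4 + 2 Z$)
$z{\left(m \right)} = 6 m + 6 \left(4 + m\right)^{2}$ ($z{\left(m \right)} = \left(\left(4 + m\right) \left(4 + m\right) + m\right) 6 = \left(\left(4 + m\right)^{2} + m\right) 6 = \left(m + \left(4 + m\right)^{2}\right) 6 = 6 m + 6 \left(4 + m\right)^{2}$)
$z{\left(f{\left(-14 \right)} \right)} + 39502 = \left(6 \left(4 + 2 \left(-14\right)\right) + 6 \left(4 + \left(4 + 2 \left(-14\right)\right)\right)^{2}\right) + 39502 = \left(6 \left(4 - 28\right) + 6 \left(4 + \left(4 - 28\right)\right)^{2}\right) + 39502 = \left(6 \left(-24\right) + 6 \left(4 - 24\right)^{2}\right) + 39502 = \left(-144 + 6 \left(-20\right)^{2}\right) + 39502 = \left(-144 + 6 \cdot 400\right) + 39502 = \left(-144 + 2400\right) + 39502 = 2256 + 39502 = 41758$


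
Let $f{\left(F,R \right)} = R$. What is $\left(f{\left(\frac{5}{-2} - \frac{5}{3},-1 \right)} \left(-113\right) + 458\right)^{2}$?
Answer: $326041$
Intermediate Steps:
$\left(f{\left(\frac{5}{-2} - \frac{5}{3},-1 \right)} \left(-113\right) + 458\right)^{2} = \left(\left(-1\right) \left(-113\right) + 458\right)^{2} = \left(113 + 458\right)^{2} = 571^{2} = 326041$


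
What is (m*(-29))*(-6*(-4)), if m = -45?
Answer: 31320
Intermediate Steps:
(m*(-29))*(-6*(-4)) = (-45*(-29))*(-6*(-4)) = 1305*24 = 31320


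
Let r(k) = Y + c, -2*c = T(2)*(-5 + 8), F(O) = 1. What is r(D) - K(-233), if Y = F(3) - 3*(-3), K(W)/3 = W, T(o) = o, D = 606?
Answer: 706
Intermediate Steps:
K(W) = 3*W
Y = 10 (Y = 1 - 3*(-3) = 1 + 9 = 10)
c = -3 (c = -(-5 + 8) = -3 ≈ -3.0000)
r(k) = 7 (r(k) = 10 - 3 = 7)
r(D) - K(-233) = 7 - 3*(-233) = 7 - 1*(-699) = 7 + 699 = 706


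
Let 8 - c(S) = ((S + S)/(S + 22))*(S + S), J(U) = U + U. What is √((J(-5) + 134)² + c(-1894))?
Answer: √35057581/39 ≈ 151.82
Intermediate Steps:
J(U) = 2*U
c(S) = 8 - 4*S²/(22 + S) (c(S) = 8 - (S + S)/(S + 22)*(S + S) = 8 - (2*S)/(22 + S)*2*S = 8 - 2*S/(22 + S)*2*S = 8 - 4*S²/(22 + S))
√((J(-5) + 134)² + c(-1894)) = √((2*(-5) + 134)² + 4*(44 - 1*(-1894)² + 2*(-1894))/(22 - 1894)) = √((-10 + 134)² + 4*(44 - 1*3587236 - 3788)/(-1872)) = √(124² + 4*(-1/1872)*(44 - 3587236 - 3788)) = √(15376 + 4*(-1/1872)*(-3590980)) = √(15376 + 897745/117) = √(2696737/117) = √35057581/39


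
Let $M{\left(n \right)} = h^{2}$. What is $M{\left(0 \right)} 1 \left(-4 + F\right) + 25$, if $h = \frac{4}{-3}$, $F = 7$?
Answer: $\frac{91}{3} \approx 30.333$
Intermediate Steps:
$h = - \frac{4}{3}$ ($h = 4 \left(- \frac{1}{3}\right) = - \frac{4}{3} \approx -1.3333$)
$M{\left(n \right)} = \frac{16}{9}$ ($M{\left(n \right)} = \left(- \frac{4}{3}\right)^{2} = \frac{16}{9}$)
$M{\left(0 \right)} 1 \left(-4 + F\right) + 25 = \frac{16 \cdot 1 \left(-4 + 7\right)}{9} + 25 = \frac{16 \cdot 1 \cdot 3}{9} + 25 = \frac{16}{9} \cdot 3 + 25 = \frac{16}{3} + 25 = \frac{91}{3}$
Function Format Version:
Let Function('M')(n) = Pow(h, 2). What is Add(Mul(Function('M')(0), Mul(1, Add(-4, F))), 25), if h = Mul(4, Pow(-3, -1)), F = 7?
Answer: Rational(91, 3) ≈ 30.333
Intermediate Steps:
h = Rational(-4, 3) (h = Mul(4, Rational(-1, 3)) = Rational(-4, 3) ≈ -1.3333)
Function('M')(n) = Rational(16, 9) (Function('M')(n) = Pow(Rational(-4, 3), 2) = Rational(16, 9))
Add(Mul(Function('M')(0), Mul(1, Add(-4, F))), 25) = Add(Mul(Rational(16, 9), Mul(1, Add(-4, 7))), 25) = Add(Mul(Rational(16, 9), Mul(1, 3)), 25) = Add(Mul(Rational(16, 9), 3), 25) = Add(Rational(16, 3), 25) = Rational(91, 3)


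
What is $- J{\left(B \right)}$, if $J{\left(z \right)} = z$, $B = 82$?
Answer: $-82$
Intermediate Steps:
$- J{\left(B \right)} = \left(-1\right) 82 = -82$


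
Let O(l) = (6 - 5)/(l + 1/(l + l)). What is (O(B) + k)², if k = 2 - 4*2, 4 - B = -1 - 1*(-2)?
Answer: 11664/361 ≈ 32.310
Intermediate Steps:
B = 3 (B = 4 - (-1 - 1*(-2)) = 4 - (-1 + 2) = 4 - 1*1 = 4 - 1 = 3)
O(l) = 1/(l + 1/(2*l))
k = -6 (k = 2 - 8 = -6)
(O(B) + k)² = (2*3/(1 + 2*3²) - 6)² = (2*3/(1 + 2*9) - 6)² = (2*3/(1 + 18) - 6)² = (2*3/19 - 6)² = (2*3*(1/19) - 6)² = (6/19 - 6)² = (-108/19)² = 11664/361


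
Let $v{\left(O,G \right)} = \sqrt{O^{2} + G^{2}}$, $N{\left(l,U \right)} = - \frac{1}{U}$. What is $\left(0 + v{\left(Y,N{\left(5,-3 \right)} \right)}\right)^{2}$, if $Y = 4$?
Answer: $\frac{145}{9} \approx 16.111$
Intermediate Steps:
$v{\left(O,G \right)} = \sqrt{G^{2} + O^{2}}$
$\left(0 + v{\left(Y,N{\left(5,-3 \right)} \right)}\right)^{2} = \left(0 + \sqrt{\left(- \frac{1}{-3}\right)^{2} + 4^{2}}\right)^{2} = \left(0 + \sqrt{\left(\left(-1\right) \left(- \frac{1}{3}\right)\right)^{2} + 16}\right)^{2} = \left(0 + \sqrt{\left(\frac{1}{3}\right)^{2} + 16}\right)^{2} = \left(0 + \sqrt{\frac{1}{9} + 16}\right)^{2} = \left(0 + \sqrt{\frac{145}{9}}\right)^{2} = \left(0 + \frac{\sqrt{145}}{3}\right)^{2} = \left(\frac{\sqrt{145}}{3}\right)^{2} = \frac{145}{9}$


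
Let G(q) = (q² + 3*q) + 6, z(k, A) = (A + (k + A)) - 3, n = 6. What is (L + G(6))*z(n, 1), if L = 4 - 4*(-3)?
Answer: 380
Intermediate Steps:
z(k, A) = -3 + k + 2*A (z(k, A) = (A + (A + k)) - 3 = (k + 2*A) - 3 = -3 + k + 2*A)
L = 16 (L = 4 + 12 = 16)
G(q) = 6 + q² + 3*q
(L + G(6))*z(n, 1) = (16 + (6 + 6² + 3*6))*(-3 + 6 + 2*1) = (16 + (6 + 36 + 18))*(-3 + 6 + 2) = (16 + 60)*5 = 76*5 = 380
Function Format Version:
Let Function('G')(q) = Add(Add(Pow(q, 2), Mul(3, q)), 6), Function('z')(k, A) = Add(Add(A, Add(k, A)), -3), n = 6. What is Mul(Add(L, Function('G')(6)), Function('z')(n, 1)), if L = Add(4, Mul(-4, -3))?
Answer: 380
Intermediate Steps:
Function('z')(k, A) = Add(-3, k, Mul(2, A)) (Function('z')(k, A) = Add(Add(A, Add(A, k)), -3) = Add(Add(k, Mul(2, A)), -3) = Add(-3, k, Mul(2, A)))
L = 16 (L = Add(4, 12) = 16)
Function('G')(q) = Add(6, Pow(q, 2), Mul(3, q))
Mul(Add(L, Function('G')(6)), Function('z')(n, 1)) = Mul(Add(16, Add(6, Pow(6, 2), Mul(3, 6))), Add(-3, 6, Mul(2, 1))) = Mul(Add(16, Add(6, 36, 18)), Add(-3, 6, 2)) = Mul(Add(16, 60), 5) = Mul(76, 5) = 380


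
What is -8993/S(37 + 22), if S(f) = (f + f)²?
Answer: -8993/13924 ≈ -0.64586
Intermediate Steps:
S(f) = 4*f² (S(f) = (2*f)² = 4*f²)
-8993/S(37 + 22) = -8993*1/(4*(37 + 22)²) = -8993/(4*59²) = -8993/(4*3481) = -8993/13924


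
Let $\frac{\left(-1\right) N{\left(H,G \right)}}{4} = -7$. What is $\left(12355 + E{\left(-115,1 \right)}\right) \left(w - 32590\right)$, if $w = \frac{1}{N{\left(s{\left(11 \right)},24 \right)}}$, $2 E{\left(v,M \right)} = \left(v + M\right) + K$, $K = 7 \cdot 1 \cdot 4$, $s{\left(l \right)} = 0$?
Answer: $- \frac{2808733482}{7} \approx -4.0125 \cdot 10^{8}$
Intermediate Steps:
$N{\left(H,G \right)} = 28$ ($N{\left(H,G \right)} = \left(-4\right) \left(-7\right) = 28$)
$K = 28$ ($K = 7 \cdot 4 = 28$)
$E{\left(v,M \right)} = 14 + \frac{M}{2} + \frac{v}{2}$ ($E{\left(v,M \right)} = \frac{\left(v + M\right) + 28}{2} = \frac{\left(M + v\right) + 28}{2} = \frac{28 + M + v}{2} = 14 + \frac{M}{2} + \frac{v}{2}$)
$w = \frac{1}{28} \approx 0.035714$
$\left(12355 + E{\left(-115,1 \right)}\right) \left(w - 32590\right) = \left(12355 + \left(14 + \frac{1}{2} \cdot 1 + \frac{1}{2} \left(-115\right)\right)\right) \left(\frac{1}{28} - 32590\right) = \left(12355 + \left(14 + \frac{1}{2} - \frac{115}{2}\right)\right) \left(- \frac{912519}{28}\right) = \left(12355 - 43\right) \left(- \frac{912519}{28}\right) = 12312 \left(- \frac{912519}{28}\right) = - \frac{2808733482}{7}$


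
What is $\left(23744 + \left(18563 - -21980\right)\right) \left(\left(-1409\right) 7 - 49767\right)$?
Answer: $-3833433810$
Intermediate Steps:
$\left(23744 + \left(18563 - -21980\right)\right) \left(\left(-1409\right) 7 - 49767\right) = \left(23744 + \left(18563 + 21980\right)\right) \left(-9863 - 49767\right) = \left(23744 + 40543\right) \left(-59630\right) = 64287 \left(-59630\right) = -3833433810$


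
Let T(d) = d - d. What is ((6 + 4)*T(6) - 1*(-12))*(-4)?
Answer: -48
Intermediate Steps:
T(d) = 0
((6 + 4)*T(6) - 1*(-12))*(-4) = ((6 + 4)*0 - 1*(-12))*(-4) = (10*0 + 12)*(-4) = (0 + 12)*(-4) = 12*(-4) = -48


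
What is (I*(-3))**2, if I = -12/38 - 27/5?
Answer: 2653641/9025 ≈ 294.03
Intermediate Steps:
I = -543/95 (I = -12*1/38 - 27*1/5 = -6/19 - 27/5 = -543/95 ≈ -5.7158)
(I*(-3))**2 = (-543/95*(-3))**2 = (1629/95)**2 = 2653641/9025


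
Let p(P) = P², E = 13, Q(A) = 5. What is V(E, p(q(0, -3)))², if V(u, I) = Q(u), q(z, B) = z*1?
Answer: 25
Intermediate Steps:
q(z, B) = z
V(u, I) = 5
V(E, p(q(0, -3)))² = 5² = 25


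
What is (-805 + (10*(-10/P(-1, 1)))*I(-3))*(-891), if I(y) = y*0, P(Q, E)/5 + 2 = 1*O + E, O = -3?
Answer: 717255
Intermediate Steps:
P(Q, E) = -25 + 5*E (P(Q, E) = -10 + 5*(1*(-3) + E) = -10 + 5*(-3 + E) = -10 + (-15 + 5*E) = -25 + 5*E)
I(y) = 0
(-805 + (10*(-10/P(-1, 1)))*I(-3))*(-891) = (-805 + (10*(-10/(-25 + 5*1)))*0)*(-891) = (-805 + (10*(-10/(-25 + 5)))*0)*(-891) = (-805 + (10*(-10/(-20)))*0)*(-891) = (-805 + (10*(-10*(-1/20)))*0)*(-891) = (-805 + (10*(½))*0)*(-891) = (-805 + 5*0)*(-891) = (-805 + 0)*(-891) = -805*(-891) = 717255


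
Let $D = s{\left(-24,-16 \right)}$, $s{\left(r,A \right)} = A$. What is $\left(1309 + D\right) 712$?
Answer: $920616$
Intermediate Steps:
$D = -16$
$\left(1309 + D\right) 712 = \left(1309 - 16\right) 712 = 1293 \cdot 712 = 920616$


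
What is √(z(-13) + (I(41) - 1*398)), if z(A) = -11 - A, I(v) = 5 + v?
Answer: 5*I*√14 ≈ 18.708*I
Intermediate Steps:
√(z(-13) + (I(41) - 1*398)) = √((-11 - 1*(-13)) + ((5 + 41) - 1*398)) = √((-11 + 13) + (46 - 398)) = √(2 - 352) = √(-350) = 5*I*√14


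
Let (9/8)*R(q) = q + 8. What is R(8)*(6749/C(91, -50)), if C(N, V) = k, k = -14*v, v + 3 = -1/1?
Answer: 107984/63 ≈ 1714.0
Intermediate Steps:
v = -4 (v = -3 - 1/1 = -3 - 1*1 = -3 - 1 = -4)
k = 56 (k = -14*(-4) = 56)
C(N, V) = 56
R(q) = 64/9 + 8*q/9 (R(q) = 8*(q + 8)/9 = 8*(8 + q)/9 = 64/9 + 8*q/9)
R(8)*(6749/C(91, -50)) = (64/9 + (8/9)*8)*(6749/56) = (64/9 + 64/9)*(6749*(1/56)) = (128/9)*(6749/56) = 107984/63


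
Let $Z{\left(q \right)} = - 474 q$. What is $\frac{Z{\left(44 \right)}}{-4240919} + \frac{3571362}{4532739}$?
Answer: $\frac{5080130588754}{6407659649047} \approx 0.79282$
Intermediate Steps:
$\frac{Z{\left(44 \right)}}{-4240919} + \frac{3571362}{4532739} = \frac{\left(-474\right) 44}{-4240919} + \frac{3571362}{4532739} = \left(-20856\right) \left(- \frac{1}{4240919}\right) + 3571362 \cdot \frac{1}{4532739} = \frac{20856}{4240919} + \frac{1190454}{1510913} = \frac{5080130588754}{6407659649047}$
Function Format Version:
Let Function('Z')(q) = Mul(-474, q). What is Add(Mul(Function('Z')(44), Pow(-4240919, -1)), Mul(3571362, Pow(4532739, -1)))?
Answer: Rational(5080130588754, 6407659649047) ≈ 0.79282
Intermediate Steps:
Add(Mul(Function('Z')(44), Pow(-4240919, -1)), Mul(3571362, Pow(4532739, -1))) = Add(Mul(Mul(-474, 44), Pow(-4240919, -1)), Mul(3571362, Pow(4532739, -1))) = Add(Mul(-20856, Rational(-1, 4240919)), Mul(3571362, Rational(1, 4532739))) = Add(Rational(20856, 4240919), Rational(1190454, 1510913)) = Rational(5080130588754, 6407659649047)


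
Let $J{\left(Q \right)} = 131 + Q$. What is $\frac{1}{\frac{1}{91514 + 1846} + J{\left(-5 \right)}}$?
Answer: $\frac{93360}{11763361} \approx 0.0079365$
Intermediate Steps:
$\frac{1}{\frac{1}{91514 + 1846} + J{\left(-5 \right)}} = \frac{1}{\frac{1}{91514 + 1846} + \left(131 - 5\right)} = \frac{1}{\frac{1}{93360} + 126} = \frac{1}{\frac{11763361}{93360}} = \frac{93360}{11763361}$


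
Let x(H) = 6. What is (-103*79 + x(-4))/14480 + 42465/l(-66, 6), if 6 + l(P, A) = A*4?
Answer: 102457807/43440 ≈ 2358.6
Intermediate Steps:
l(P, A) = -6 + 4*A (l(P, A) = -6 + A*4 = -6 + 4*A)
(-103*79 + x(-4))/14480 + 42465/l(-66, 6) = (-103*79 + 6)/14480 + 42465/(-6 + 4*6) = (-8137 + 6)*(1/14480) + 42465/(-6 + 24) = -8131*1/14480 + 42465/18 = -8131/14480 + 42465*(1/18) = -8131/14480 + 14155/6 = 102457807/43440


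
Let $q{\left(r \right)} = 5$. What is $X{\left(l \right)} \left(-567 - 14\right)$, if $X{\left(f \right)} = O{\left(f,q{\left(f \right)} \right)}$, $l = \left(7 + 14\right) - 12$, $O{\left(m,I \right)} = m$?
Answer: $-5229$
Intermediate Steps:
$l = 9$ ($l = 21 - 12 = 9$)
$X{\left(f \right)} = f$
$X{\left(l \right)} \left(-567 - 14\right) = 9 \left(-567 - 14\right) = 9 \left(-581\right) = -5229$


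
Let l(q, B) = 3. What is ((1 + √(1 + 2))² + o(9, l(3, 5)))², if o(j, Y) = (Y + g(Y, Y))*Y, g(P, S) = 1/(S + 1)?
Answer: 3217/16 + 55*√3 ≈ 296.33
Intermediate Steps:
g(P, S) = 1/(1 + S)
o(j, Y) = Y*(Y + 1/(1 + Y)) (o(j, Y) = (Y + 1/(1 + Y))*Y = Y*(Y + 1/(1 + Y)))
((1 + √(1 + 2))² + o(9, l(3, 5)))² = ((1 + √(1 + 2))² + 3*(1 + 3*(1 + 3))/(1 + 3))² = ((1 + √3)² + 3*(1 + 3*4)/4)² = ((1 + √3)² + 3*(¼)*(1 + 12))² = ((1 + √3)² + 3*(¼)*13)² = ((1 + √3)² + 39/4)² = (39/4 + (1 + √3)²)²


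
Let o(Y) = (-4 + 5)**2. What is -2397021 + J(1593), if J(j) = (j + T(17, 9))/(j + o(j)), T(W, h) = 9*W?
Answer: -1910424864/797 ≈ -2.3970e+6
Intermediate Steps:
o(Y) = 1 (o(Y) = 1**2 = 1)
J(j) = (153 + j)/(1 + j) (J(j) = (j + 9*17)/(j + 1) = (j + 153)/(1 + j) = (153 + j)/(1 + j))
-2397021 + J(1593) = -2397021 + (153 + 1593)/(1 + 1593) = -2397021 + 1746/1594 = -2397021 + (1/1594)*1746 = -2397021 + 873/797 = -1910424864/797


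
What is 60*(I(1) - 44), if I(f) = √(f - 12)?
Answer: -2640 + 60*I*√11 ≈ -2640.0 + 199.0*I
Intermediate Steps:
I(f) = √(-12 + f)
60*(I(1) - 44) = 60*(√(-12 + 1) - 44) = 60*(√(-11) - 44) = 60*(I*√11 - 44) = 60*(-44 + I*√11) = -2640 + 60*I*√11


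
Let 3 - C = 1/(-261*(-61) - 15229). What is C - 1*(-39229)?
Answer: 27148543/692 ≈ 39232.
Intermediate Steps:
C = 2075/692 (C = 3 - 1/(-261*(-61) - 15229) = 3 - 1/(15921 - 15229) = 3 - 1/692 = 2075/692 ≈ 2.9986)
C - 1*(-39229) = 2075/692 - 1*(-39229) = 2075/692 + 39229 = 27148543/692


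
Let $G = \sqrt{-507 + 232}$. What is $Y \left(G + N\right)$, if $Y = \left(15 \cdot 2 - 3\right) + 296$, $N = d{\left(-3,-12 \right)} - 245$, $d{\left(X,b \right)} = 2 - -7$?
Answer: $-76228 + 1615 i \sqrt{11} \approx -76228.0 + 5356.4 i$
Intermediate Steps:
$d{\left(X,b \right)} = 9$ ($d{\left(X,b \right)} = 2 + 7 = 9$)
$N = -236$ ($N = 9 - 245 = -236$)
$G = 5 i \sqrt{11}$ ($G = \sqrt{-275} = 5 i \sqrt{11} \approx 16.583 i$)
$Y = 323$ ($Y = \left(30 - 3\right) + 296 = 27 + 296 = 323$)
$Y \left(G + N\right) = 323 \left(5 i \sqrt{11} - 236\right) = 323 \left(-236 + 5 i \sqrt{11}\right) = -76228 + 1615 i \sqrt{11}$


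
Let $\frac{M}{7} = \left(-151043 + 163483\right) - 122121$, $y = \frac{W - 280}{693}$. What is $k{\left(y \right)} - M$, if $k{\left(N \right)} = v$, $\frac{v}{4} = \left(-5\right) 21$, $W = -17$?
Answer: $767347$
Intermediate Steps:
$y = - \frac{3}{7}$ ($y = \frac{-17 - 280}{693} = \left(-17 - 280\right) \frac{1}{693} = \left(-297\right) \frac{1}{693} = - \frac{3}{7} \approx -0.42857$)
$v = -420$ ($v = 4 \left(\left(-5\right) 21\right) = 4 \left(-105\right) = -420$)
$M = -767767$ ($M = 7 \left(\left(-151043 + 163483\right) - 122121\right) = 7 \left(12440 - 122121\right) = 7 \left(-109681\right) = -767767$)
$k{\left(N \right)} = -420$
$k{\left(y \right)} - M = -420 - -767767 = -420 + 767767 = 767347$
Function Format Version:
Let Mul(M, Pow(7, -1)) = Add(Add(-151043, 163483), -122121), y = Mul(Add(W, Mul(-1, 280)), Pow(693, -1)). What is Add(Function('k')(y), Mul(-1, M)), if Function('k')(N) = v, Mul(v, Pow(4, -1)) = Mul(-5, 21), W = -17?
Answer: 767347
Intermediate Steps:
y = Rational(-3, 7) (y = Mul(Add(-17, Mul(-1, 280)), Pow(693, -1)) = Mul(Add(-17, -280), Rational(1, 693)) = Mul(-297, Rational(1, 693)) = Rational(-3, 7) ≈ -0.42857)
v = -420 (v = Mul(4, Mul(-5, 21)) = Mul(4, -105) = -420)
M = -767767 (M = Mul(7, Add(Add(-151043, 163483), -122121)) = Mul(7, Add(12440, -122121)) = Mul(7, -109681) = -767767)
Function('k')(N) = -420
Add(Function('k')(y), Mul(-1, M)) = Add(-420, Mul(-1, -767767)) = Add(-420, 767767) = 767347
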